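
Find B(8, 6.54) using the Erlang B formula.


B(N,A) = (A^N/N!) / sum(A^k/k!, k=0..N) with N=8, A=6.54 = 0.1524

0.1524


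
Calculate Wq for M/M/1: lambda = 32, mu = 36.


rho = 32/36; Wq = rho/(mu - lambda) = 0.2222 hours

0.2222 hours


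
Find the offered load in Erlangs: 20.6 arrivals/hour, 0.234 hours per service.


Offered load a = lambda * E[S] = 20.6 * 0.234 = 4.82 Erlangs

4.82 Erlangs


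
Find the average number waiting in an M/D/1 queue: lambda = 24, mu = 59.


M/D/1: Lq = rho^2 / (2*(1-rho)) where rho = 24/59; Lq = 0.14

0.14


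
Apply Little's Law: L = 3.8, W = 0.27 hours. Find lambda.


lambda = L / W = 3.8 / 0.27 = 14.07 per hour

14.07 per hour


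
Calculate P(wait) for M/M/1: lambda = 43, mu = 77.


P(wait) = rho = lambda/mu = 43/77 = 0.5584

0.5584


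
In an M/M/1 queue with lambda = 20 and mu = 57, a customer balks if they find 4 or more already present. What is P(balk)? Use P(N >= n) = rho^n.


P(N >= 4) = rho^4 = (20/57)^4 = 0.0152

0.0152


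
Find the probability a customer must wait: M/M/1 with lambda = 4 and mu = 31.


P(wait) = rho = lambda/mu = 4/31 = 0.129

0.129


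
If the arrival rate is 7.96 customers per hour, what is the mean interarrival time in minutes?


Mean interarrival time = 60/lambda = 60/7.96 = 7.54 minutes

7.54 minutes


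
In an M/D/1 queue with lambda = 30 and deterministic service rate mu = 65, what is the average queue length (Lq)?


M/D/1: Lq = rho^2 / (2*(1-rho)) where rho = 30/65; Lq = 0.2

0.2


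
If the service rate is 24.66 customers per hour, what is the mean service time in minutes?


Mean service time = 60/mu = 60/24.66 = 2.43 minutes

2.43 minutes


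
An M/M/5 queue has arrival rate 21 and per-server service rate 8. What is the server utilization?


rho = lambda/(c*mu) = 21/(5*8) = 0.525

0.525


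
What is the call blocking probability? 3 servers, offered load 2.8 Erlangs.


B(N,A) = (A^N/N!) / sum(A^k/k!, k=0..N) with N=3, A=2.8 = 0.3215

0.3215


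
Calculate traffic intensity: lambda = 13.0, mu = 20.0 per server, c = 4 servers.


rho = lambda / (c * mu) = 13.0 / (4 * 20.0) = 0.1625

0.1625


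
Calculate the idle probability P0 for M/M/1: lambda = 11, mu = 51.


P0 = 1 - rho = 1 - 11/51 = 0.7843

0.7843


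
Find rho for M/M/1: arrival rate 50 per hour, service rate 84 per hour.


rho = lambda/mu = 50/84 = 0.5952

0.5952


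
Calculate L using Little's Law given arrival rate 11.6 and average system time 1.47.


L = lambda * W = 11.6 * 1.47 = 17.05

17.05


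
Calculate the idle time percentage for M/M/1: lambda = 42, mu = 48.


Idle fraction = (1 - rho) * 100 = (1 - 42/48) * 100 = 12.5%

12.5%


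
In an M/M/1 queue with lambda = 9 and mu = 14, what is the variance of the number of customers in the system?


rho = 9/14; Var(N) = rho/(1-rho)^2 = 5.04

5.04


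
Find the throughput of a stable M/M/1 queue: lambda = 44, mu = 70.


For a stable queue (lambda < mu), throughput = lambda = 44 per hour

44 per hour


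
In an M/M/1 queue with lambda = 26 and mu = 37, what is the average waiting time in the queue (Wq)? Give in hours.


rho = 26/37; Wq = rho/(mu - lambda) = 0.0639 hours

0.0639 hours


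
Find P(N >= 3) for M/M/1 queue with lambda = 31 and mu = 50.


P(N >= 3) = rho^3 = (31/50)^3 = 0.2383

0.2383


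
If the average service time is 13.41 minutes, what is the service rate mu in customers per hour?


mu = 60 / avg_service_time = 60 / 13.41 = 4.47 per hour

4.47 per hour


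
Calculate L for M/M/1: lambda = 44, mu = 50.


rho = 44/50; L = rho/(1-rho) = 7.33

7.33


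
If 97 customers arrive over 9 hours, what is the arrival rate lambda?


lambda = total arrivals / time = 97 / 9 = 10.78 per hour

10.78 per hour


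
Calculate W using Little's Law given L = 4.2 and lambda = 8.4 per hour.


W = L / lambda = 4.2 / 8.4 = 0.5 hours

0.5 hours


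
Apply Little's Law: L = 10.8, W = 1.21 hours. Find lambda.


lambda = L / W = 10.8 / 1.21 = 8.93 per hour

8.93 per hour


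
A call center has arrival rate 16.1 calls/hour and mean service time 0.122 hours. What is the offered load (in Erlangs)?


Offered load a = lambda * E[S] = 16.1 * 0.122 = 1.96 Erlangs

1.96 Erlangs


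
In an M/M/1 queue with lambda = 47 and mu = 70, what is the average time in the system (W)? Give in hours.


W = 1/(mu - lambda) = 1/(70 - 47) = 0.0435 hours

0.0435 hours


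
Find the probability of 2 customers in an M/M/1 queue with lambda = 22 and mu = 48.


rho = 22/48; P(n) = (1-rho)*rho^n = (1-22/48)*(22/48)^2 = 0.1138

0.1138


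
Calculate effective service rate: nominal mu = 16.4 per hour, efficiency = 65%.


Effective rate = mu * efficiency = 16.4 * 0.65 = 10.66 per hour

10.66 per hour


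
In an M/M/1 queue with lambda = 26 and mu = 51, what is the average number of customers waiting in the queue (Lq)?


rho = 26/51; Lq = rho^2/(1-rho) = 0.53

0.53


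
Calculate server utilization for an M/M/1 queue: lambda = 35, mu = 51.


rho = lambda/mu = 35/51 = 0.6863

0.6863


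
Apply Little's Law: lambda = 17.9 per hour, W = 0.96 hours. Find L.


L = lambda * W = 17.9 * 0.96 = 17.18

17.18


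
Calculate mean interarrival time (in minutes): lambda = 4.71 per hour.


Mean interarrival time = 60/lambda = 60/4.71 = 12.74 minutes

12.74 minutes


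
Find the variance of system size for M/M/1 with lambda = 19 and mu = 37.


rho = 19/37; Var(N) = rho/(1-rho)^2 = 2.17

2.17


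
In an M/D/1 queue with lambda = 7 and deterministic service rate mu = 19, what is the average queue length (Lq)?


M/D/1: Lq = rho^2 / (2*(1-rho)) where rho = 7/19; Lq = 0.11

0.11


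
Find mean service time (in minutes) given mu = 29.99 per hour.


Mean service time = 60/mu = 60/29.99 = 2.0 minutes

2.0 minutes


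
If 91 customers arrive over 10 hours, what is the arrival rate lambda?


lambda = total arrivals / time = 91 / 10 = 9.1 per hour

9.1 per hour


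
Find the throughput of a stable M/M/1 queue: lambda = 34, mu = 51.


For a stable queue (lambda < mu), throughput = lambda = 34 per hour

34 per hour


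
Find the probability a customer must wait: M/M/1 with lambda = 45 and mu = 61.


P(wait) = rho = lambda/mu = 45/61 = 0.7377

0.7377


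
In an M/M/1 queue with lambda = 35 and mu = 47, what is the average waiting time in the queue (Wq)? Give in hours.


rho = 35/47; Wq = rho/(mu - lambda) = 0.0621 hours

0.0621 hours


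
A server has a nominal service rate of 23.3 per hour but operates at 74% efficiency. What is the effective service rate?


Effective rate = mu * efficiency = 23.3 * 0.74 = 17.24 per hour

17.24 per hour


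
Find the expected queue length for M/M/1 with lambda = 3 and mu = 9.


rho = 3/9; Lq = rho^2/(1-rho) = 0.17

0.17


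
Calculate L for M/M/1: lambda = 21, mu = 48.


rho = 21/48; L = rho/(1-rho) = 0.78

0.78


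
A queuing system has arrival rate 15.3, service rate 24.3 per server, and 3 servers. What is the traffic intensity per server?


rho = lambda / (c * mu) = 15.3 / (3 * 24.3) = 0.2099

0.2099


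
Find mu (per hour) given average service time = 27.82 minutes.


mu = 60 / avg_service_time = 60 / 27.82 = 2.16 per hour

2.16 per hour


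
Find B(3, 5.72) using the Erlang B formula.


B(N,A) = (A^N/N!) / sum(A^k/k!, k=0..N) with N=3, A=5.72 = 0.5747

0.5747


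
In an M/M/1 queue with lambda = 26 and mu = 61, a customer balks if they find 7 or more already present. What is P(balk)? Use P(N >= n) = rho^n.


P(N >= 7) = rho^7 = (26/61)^7 = 0.0026

0.0026


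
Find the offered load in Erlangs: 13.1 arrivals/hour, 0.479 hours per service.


Offered load a = lambda * E[S] = 13.1 * 0.479 = 6.27 Erlangs

6.27 Erlangs


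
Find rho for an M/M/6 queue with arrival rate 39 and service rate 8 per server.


rho = lambda/(c*mu) = 39/(6*8) = 0.8125

0.8125


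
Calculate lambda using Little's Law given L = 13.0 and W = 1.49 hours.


lambda = L / W = 13.0 / 1.49 = 8.72 per hour

8.72 per hour


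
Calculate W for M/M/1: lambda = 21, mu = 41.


W = 1/(mu - lambda) = 1/(41 - 21) = 0.05 hours

0.05 hours


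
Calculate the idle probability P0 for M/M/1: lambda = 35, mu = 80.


P0 = 1 - rho = 1 - 35/80 = 0.5625

0.5625


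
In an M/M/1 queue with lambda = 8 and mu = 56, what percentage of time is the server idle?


Idle fraction = (1 - rho) * 100 = (1 - 8/56) * 100 = 85.7%

85.7%


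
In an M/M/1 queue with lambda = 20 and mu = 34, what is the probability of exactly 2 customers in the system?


rho = 20/34; P(n) = (1-rho)*rho^n = (1-20/34)*(20/34)^2 = 0.1425

0.1425


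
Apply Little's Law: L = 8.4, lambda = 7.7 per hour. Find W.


W = L / lambda = 8.4 / 7.7 = 1.0909 hours

1.0909 hours


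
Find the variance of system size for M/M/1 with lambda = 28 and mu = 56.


rho = 28/56; Var(N) = rho/(1-rho)^2 = 2.0

2.0


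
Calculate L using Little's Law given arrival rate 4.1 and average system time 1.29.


L = lambda * W = 4.1 * 1.29 = 5.29

5.29


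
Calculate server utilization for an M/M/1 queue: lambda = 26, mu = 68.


rho = lambda/mu = 26/68 = 0.3824

0.3824


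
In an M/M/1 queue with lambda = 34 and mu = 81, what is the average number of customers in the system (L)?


rho = 34/81; L = rho/(1-rho) = 0.72

0.72


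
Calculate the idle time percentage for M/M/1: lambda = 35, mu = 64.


Idle fraction = (1 - rho) * 100 = (1 - 35/64) * 100 = 45.3%

45.3%


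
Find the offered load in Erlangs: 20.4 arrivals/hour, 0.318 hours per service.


Offered load a = lambda * E[S] = 20.4 * 0.318 = 6.49 Erlangs

6.49 Erlangs


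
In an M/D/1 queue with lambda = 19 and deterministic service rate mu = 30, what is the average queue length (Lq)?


M/D/1: Lq = rho^2 / (2*(1-rho)) where rho = 19/30; Lq = 0.55

0.55


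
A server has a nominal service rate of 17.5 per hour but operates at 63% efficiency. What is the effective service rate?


Effective rate = mu * efficiency = 17.5 * 0.63 = 11.03 per hour

11.03 per hour


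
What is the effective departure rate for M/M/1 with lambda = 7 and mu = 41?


For a stable queue (lambda < mu), throughput = lambda = 7 per hour

7 per hour


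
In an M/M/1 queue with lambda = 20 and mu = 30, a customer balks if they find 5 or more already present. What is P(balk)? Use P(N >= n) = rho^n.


P(N >= 5) = rho^5 = (20/30)^5 = 0.1317

0.1317


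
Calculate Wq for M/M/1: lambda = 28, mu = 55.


rho = 28/55; Wq = rho/(mu - lambda) = 0.0189 hours

0.0189 hours


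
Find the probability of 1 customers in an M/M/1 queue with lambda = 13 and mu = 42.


rho = 13/42; P(n) = (1-rho)*rho^n = (1-13/42)*(13/42)^1 = 0.2137

0.2137


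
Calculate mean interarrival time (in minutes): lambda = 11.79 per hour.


Mean interarrival time = 60/lambda = 60/11.79 = 5.09 minutes

5.09 minutes


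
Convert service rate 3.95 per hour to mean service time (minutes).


Mean service time = 60/mu = 60/3.95 = 15.19 minutes

15.19 minutes


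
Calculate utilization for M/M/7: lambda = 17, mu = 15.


rho = lambda/(c*mu) = 17/(7*15) = 0.1619

0.1619


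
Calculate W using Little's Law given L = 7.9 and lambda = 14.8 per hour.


W = L / lambda = 7.9 / 14.8 = 0.5338 hours

0.5338 hours


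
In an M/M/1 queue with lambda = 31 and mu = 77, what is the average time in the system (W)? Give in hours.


W = 1/(mu - lambda) = 1/(77 - 31) = 0.0217 hours

0.0217 hours


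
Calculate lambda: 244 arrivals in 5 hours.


lambda = total arrivals / time = 244 / 5 = 48.8 per hour

48.8 per hour


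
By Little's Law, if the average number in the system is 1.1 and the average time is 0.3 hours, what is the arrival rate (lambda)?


lambda = L / W = 1.1 / 0.3 = 3.67 per hour

3.67 per hour


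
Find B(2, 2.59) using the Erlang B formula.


B(N,A) = (A^N/N!) / sum(A^k/k!, k=0..N) with N=2, A=2.59 = 0.483

0.483


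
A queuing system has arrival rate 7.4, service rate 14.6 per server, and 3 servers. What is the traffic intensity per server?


rho = lambda / (c * mu) = 7.4 / (3 * 14.6) = 0.1689

0.1689


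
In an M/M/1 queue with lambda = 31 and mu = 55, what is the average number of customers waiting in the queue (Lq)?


rho = 31/55; Lq = rho^2/(1-rho) = 0.73

0.73


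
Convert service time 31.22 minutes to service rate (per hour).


mu = 60 / avg_service_time = 60 / 31.22 = 1.92 per hour

1.92 per hour


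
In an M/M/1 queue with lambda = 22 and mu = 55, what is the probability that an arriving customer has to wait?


P(wait) = rho = lambda/mu = 22/55 = 0.4

0.4


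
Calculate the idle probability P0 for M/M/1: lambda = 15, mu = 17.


P0 = 1 - rho = 1 - 15/17 = 0.1176

0.1176


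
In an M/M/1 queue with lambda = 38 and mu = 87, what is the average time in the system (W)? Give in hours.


W = 1/(mu - lambda) = 1/(87 - 38) = 0.0204 hours

0.0204 hours


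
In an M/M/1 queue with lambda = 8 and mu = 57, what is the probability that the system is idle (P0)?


P0 = 1 - rho = 1 - 8/57 = 0.8596

0.8596


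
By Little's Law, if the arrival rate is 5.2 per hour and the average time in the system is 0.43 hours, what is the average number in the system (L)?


L = lambda * W = 5.2 * 0.43 = 2.24

2.24


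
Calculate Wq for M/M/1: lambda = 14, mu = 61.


rho = 14/61; Wq = rho/(mu - lambda) = 0.0049 hours

0.0049 hours


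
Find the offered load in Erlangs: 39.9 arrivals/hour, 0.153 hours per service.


Offered load a = lambda * E[S] = 39.9 * 0.153 = 6.1 Erlangs

6.1 Erlangs


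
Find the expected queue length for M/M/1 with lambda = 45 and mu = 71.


rho = 45/71; Lq = rho^2/(1-rho) = 1.1

1.1


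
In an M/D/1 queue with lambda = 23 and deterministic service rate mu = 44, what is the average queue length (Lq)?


M/D/1: Lq = rho^2 / (2*(1-rho)) where rho = 23/44; Lq = 0.29

0.29


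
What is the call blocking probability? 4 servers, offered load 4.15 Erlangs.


B(N,A) = (A^N/N!) / sum(A^k/k!, k=0..N) with N=4, A=4.15 = 0.325

0.325


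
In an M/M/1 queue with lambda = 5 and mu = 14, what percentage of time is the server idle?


Idle fraction = (1 - rho) * 100 = (1 - 5/14) * 100 = 64.3%

64.3%


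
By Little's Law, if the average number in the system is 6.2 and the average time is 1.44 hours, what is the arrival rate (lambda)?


lambda = L / W = 6.2 / 1.44 = 4.31 per hour

4.31 per hour


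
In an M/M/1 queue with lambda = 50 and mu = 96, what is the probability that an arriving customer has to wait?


P(wait) = rho = lambda/mu = 50/96 = 0.5208

0.5208


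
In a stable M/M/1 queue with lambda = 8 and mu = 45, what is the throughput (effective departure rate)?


For a stable queue (lambda < mu), throughput = lambda = 8 per hour

8 per hour


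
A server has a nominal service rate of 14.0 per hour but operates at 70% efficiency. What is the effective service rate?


Effective rate = mu * efficiency = 14.0 * 0.7 = 9.8 per hour

9.8 per hour


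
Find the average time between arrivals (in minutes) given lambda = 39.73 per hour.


Mean interarrival time = 60/lambda = 60/39.73 = 1.51 minutes

1.51 minutes


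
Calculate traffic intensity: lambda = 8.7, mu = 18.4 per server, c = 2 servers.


rho = lambda / (c * mu) = 8.7 / (2 * 18.4) = 0.2364

0.2364


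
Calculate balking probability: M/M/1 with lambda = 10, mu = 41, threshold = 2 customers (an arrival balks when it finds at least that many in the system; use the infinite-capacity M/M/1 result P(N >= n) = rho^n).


P(N >= 2) = rho^2 = (10/41)^2 = 0.0595

0.0595


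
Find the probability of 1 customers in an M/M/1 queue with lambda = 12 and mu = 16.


rho = 12/16; P(n) = (1-rho)*rho^n = (1-12/16)*(12/16)^1 = 0.1875

0.1875


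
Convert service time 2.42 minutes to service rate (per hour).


mu = 60 / avg_service_time = 60 / 2.42 = 24.79 per hour

24.79 per hour


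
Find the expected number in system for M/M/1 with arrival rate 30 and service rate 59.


rho = 30/59; L = rho/(1-rho) = 1.03

1.03


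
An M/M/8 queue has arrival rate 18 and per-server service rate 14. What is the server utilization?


rho = lambda/(c*mu) = 18/(8*14) = 0.1607

0.1607


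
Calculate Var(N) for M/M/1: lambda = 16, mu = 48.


rho = 16/48; Var(N) = rho/(1-rho)^2 = 0.75

0.75


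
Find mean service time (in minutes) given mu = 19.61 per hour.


Mean service time = 60/mu = 60/19.61 = 3.06 minutes

3.06 minutes


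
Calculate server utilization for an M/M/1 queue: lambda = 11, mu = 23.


rho = lambda/mu = 11/23 = 0.4783

0.4783


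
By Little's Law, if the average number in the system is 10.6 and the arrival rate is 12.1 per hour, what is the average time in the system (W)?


W = L / lambda = 10.6 / 12.1 = 0.876 hours

0.876 hours


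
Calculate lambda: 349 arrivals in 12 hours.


lambda = total arrivals / time = 349 / 12 = 29.08 per hour

29.08 per hour


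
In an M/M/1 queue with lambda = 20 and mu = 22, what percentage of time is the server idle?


Idle fraction = (1 - rho) * 100 = (1 - 20/22) * 100 = 9.1%

9.1%


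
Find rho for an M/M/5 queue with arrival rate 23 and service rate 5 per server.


rho = lambda/(c*mu) = 23/(5*5) = 0.92

0.92


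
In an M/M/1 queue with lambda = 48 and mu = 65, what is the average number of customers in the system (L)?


rho = 48/65; L = rho/(1-rho) = 2.82

2.82


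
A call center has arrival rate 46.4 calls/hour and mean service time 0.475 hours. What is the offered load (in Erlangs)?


Offered load a = lambda * E[S] = 46.4 * 0.475 = 22.04 Erlangs

22.04 Erlangs


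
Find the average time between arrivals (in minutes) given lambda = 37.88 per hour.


Mean interarrival time = 60/lambda = 60/37.88 = 1.58 minutes

1.58 minutes


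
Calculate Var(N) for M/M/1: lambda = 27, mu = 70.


rho = 27/70; Var(N) = rho/(1-rho)^2 = 1.02

1.02


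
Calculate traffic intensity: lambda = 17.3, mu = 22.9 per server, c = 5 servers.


rho = lambda / (c * mu) = 17.3 / (5 * 22.9) = 0.1511

0.1511


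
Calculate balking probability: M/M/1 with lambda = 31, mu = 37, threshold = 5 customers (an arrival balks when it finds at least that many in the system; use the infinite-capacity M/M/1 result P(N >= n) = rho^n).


P(N >= 5) = rho^5 = (31/37)^5 = 0.4129

0.4129


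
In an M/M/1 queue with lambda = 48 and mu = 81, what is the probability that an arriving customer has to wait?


P(wait) = rho = lambda/mu = 48/81 = 0.5926

0.5926


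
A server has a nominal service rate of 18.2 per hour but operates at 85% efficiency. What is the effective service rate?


Effective rate = mu * efficiency = 18.2 * 0.85 = 15.47 per hour

15.47 per hour


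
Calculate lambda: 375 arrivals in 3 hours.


lambda = total arrivals / time = 375 / 3 = 125.0 per hour

125.0 per hour


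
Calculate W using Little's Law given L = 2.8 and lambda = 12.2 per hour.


W = L / lambda = 2.8 / 12.2 = 0.2295 hours

0.2295 hours


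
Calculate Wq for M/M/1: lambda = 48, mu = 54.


rho = 48/54; Wq = rho/(mu - lambda) = 0.1481 hours

0.1481 hours


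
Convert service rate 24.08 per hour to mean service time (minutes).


Mean service time = 60/mu = 60/24.08 = 2.49 minutes

2.49 minutes


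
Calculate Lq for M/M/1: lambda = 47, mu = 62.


rho = 47/62; Lq = rho^2/(1-rho) = 2.38

2.38


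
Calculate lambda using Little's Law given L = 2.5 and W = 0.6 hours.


lambda = L / W = 2.5 / 0.6 = 4.17 per hour

4.17 per hour


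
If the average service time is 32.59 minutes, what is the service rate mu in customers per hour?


mu = 60 / avg_service_time = 60 / 32.59 = 1.84 per hour

1.84 per hour


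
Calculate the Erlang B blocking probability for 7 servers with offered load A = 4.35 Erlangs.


B(N,A) = (A^N/N!) / sum(A^k/k!, k=0..N) with N=7, A=4.35 = 0.0816

0.0816


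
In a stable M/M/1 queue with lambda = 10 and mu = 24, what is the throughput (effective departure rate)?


For a stable queue (lambda < mu), throughput = lambda = 10 per hour

10 per hour


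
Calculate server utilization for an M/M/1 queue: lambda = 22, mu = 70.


rho = lambda/mu = 22/70 = 0.3143

0.3143


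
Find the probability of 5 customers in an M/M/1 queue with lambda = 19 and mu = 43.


rho = 19/43; P(n) = (1-rho)*rho^n = (1-19/43)*(19/43)^5 = 0.0094

0.0094


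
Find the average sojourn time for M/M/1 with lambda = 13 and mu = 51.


W = 1/(mu - lambda) = 1/(51 - 13) = 0.0263 hours

0.0263 hours


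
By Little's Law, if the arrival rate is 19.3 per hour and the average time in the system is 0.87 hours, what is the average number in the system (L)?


L = lambda * W = 19.3 * 0.87 = 16.79

16.79


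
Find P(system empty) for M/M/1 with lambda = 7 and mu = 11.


P0 = 1 - rho = 1 - 7/11 = 0.3636

0.3636


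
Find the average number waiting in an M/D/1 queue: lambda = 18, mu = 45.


M/D/1: Lq = rho^2 / (2*(1-rho)) where rho = 18/45; Lq = 0.13

0.13


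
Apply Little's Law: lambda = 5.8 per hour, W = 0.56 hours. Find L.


L = lambda * W = 5.8 * 0.56 = 3.25

3.25


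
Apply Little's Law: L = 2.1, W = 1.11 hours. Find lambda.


lambda = L / W = 2.1 / 1.11 = 1.89 per hour

1.89 per hour


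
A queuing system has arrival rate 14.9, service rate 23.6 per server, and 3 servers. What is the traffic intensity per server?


rho = lambda / (c * mu) = 14.9 / (3 * 23.6) = 0.2105

0.2105


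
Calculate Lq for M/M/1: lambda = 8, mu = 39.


rho = 8/39; Lq = rho^2/(1-rho) = 0.05

0.05


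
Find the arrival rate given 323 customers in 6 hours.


lambda = total arrivals / time = 323 / 6 = 53.83 per hour

53.83 per hour


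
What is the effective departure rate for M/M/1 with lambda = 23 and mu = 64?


For a stable queue (lambda < mu), throughput = lambda = 23 per hour

23 per hour


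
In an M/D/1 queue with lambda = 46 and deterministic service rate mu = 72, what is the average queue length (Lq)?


M/D/1: Lq = rho^2 / (2*(1-rho)) where rho = 46/72; Lq = 0.57

0.57


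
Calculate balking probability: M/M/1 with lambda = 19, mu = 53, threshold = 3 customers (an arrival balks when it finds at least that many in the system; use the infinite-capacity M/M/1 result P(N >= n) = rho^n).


P(N >= 3) = rho^3 = (19/53)^3 = 0.0461

0.0461


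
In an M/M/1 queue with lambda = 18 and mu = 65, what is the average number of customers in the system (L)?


rho = 18/65; L = rho/(1-rho) = 0.38

0.38


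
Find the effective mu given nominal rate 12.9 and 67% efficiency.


Effective rate = mu * efficiency = 12.9 * 0.67 = 8.64 per hour

8.64 per hour


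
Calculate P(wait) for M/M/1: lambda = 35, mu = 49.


P(wait) = rho = lambda/mu = 35/49 = 0.7143

0.7143


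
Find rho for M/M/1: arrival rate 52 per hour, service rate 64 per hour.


rho = lambda/mu = 52/64 = 0.8125

0.8125


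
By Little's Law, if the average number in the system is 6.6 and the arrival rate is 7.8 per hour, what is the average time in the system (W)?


W = L / lambda = 6.6 / 7.8 = 0.8462 hours

0.8462 hours


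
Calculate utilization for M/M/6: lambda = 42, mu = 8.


rho = lambda/(c*mu) = 42/(6*8) = 0.875

0.875


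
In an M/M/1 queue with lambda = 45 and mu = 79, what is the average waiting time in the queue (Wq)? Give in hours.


rho = 45/79; Wq = rho/(mu - lambda) = 0.0168 hours

0.0168 hours


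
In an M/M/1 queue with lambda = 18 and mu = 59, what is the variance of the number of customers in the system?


rho = 18/59; Var(N) = rho/(1-rho)^2 = 0.63

0.63


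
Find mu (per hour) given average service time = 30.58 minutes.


mu = 60 / avg_service_time = 60 / 30.58 = 1.96 per hour

1.96 per hour


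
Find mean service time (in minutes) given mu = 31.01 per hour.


Mean service time = 60/mu = 60/31.01 = 1.93 minutes

1.93 minutes


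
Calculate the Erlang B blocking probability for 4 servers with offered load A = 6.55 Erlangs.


B(N,A) = (A^N/N!) / sum(A^k/k!, k=0..N) with N=4, A=6.55 = 0.5028

0.5028


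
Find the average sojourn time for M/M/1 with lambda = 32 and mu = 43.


W = 1/(mu - lambda) = 1/(43 - 32) = 0.0909 hours

0.0909 hours


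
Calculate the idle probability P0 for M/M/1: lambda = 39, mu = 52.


P0 = 1 - rho = 1 - 39/52 = 0.25

0.25


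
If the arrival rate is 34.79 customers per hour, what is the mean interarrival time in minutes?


Mean interarrival time = 60/lambda = 60/34.79 = 1.72 minutes

1.72 minutes


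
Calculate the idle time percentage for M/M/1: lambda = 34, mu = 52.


Idle fraction = (1 - rho) * 100 = (1 - 34/52) * 100 = 34.6%

34.6%


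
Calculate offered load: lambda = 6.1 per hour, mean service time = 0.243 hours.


Offered load a = lambda * E[S] = 6.1 * 0.243 = 1.48 Erlangs

1.48 Erlangs


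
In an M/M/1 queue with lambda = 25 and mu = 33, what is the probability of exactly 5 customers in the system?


rho = 25/33; P(n) = (1-rho)*rho^n = (1-25/33)*(25/33)^5 = 0.0605

0.0605


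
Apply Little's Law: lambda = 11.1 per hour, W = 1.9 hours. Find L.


L = lambda * W = 11.1 * 1.9 = 21.09

21.09


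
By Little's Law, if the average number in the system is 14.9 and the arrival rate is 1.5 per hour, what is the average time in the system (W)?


W = L / lambda = 14.9 / 1.5 = 9.9333 hours

9.9333 hours


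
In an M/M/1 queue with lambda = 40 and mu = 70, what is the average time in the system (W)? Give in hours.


W = 1/(mu - lambda) = 1/(70 - 40) = 0.0333 hours

0.0333 hours


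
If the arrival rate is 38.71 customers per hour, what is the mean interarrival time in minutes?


Mean interarrival time = 60/lambda = 60/38.71 = 1.55 minutes

1.55 minutes


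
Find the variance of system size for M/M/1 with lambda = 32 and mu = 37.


rho = 32/37; Var(N) = rho/(1-rho)^2 = 47.36

47.36


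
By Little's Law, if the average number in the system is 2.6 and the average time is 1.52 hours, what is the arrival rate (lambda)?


lambda = L / W = 2.6 / 1.52 = 1.71 per hour

1.71 per hour


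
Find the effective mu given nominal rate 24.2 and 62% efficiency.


Effective rate = mu * efficiency = 24.2 * 0.62 = 15.0 per hour

15.0 per hour


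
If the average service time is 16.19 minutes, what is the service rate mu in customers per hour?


mu = 60 / avg_service_time = 60 / 16.19 = 3.71 per hour

3.71 per hour


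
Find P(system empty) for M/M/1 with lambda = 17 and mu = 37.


P0 = 1 - rho = 1 - 17/37 = 0.5405

0.5405


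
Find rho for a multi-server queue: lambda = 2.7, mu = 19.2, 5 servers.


rho = lambda / (c * mu) = 2.7 / (5 * 19.2) = 0.0281

0.0281


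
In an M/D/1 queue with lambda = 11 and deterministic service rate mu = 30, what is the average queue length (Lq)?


M/D/1: Lq = rho^2 / (2*(1-rho)) where rho = 11/30; Lq = 0.11

0.11


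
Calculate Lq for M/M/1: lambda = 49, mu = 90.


rho = 49/90; Lq = rho^2/(1-rho) = 0.65

0.65


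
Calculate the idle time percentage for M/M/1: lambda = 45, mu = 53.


Idle fraction = (1 - rho) * 100 = (1 - 45/53) * 100 = 15.1%

15.1%


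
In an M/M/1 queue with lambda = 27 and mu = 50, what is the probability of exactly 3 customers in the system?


rho = 27/50; P(n) = (1-rho)*rho^n = (1-27/50)*(27/50)^3 = 0.0724

0.0724


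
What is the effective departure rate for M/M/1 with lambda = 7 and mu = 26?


For a stable queue (lambda < mu), throughput = lambda = 7 per hour

7 per hour


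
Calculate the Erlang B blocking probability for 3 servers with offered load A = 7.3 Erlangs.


B(N,A) = (A^N/N!) / sum(A^k/k!, k=0..N) with N=3, A=7.3 = 0.6498

0.6498


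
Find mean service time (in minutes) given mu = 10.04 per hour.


Mean service time = 60/mu = 60/10.04 = 5.98 minutes

5.98 minutes


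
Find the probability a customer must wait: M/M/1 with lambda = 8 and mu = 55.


P(wait) = rho = lambda/mu = 8/55 = 0.1455

0.1455


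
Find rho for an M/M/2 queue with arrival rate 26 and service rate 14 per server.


rho = lambda/(c*mu) = 26/(2*14) = 0.9286

0.9286


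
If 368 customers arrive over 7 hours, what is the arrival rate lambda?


lambda = total arrivals / time = 368 / 7 = 52.57 per hour

52.57 per hour


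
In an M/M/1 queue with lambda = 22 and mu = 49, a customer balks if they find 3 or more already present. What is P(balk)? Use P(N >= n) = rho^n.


P(N >= 3) = rho^3 = (22/49)^3 = 0.0905

0.0905


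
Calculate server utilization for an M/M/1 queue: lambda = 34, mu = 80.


rho = lambda/mu = 34/80 = 0.425

0.425


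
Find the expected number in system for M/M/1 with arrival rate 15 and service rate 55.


rho = 15/55; L = rho/(1-rho) = 0.37

0.37


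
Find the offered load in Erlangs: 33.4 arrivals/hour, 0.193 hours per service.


Offered load a = lambda * E[S] = 33.4 * 0.193 = 6.45 Erlangs

6.45 Erlangs


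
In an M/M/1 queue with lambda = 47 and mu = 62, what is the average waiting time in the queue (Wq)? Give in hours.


rho = 47/62; Wq = rho/(mu - lambda) = 0.0505 hours

0.0505 hours


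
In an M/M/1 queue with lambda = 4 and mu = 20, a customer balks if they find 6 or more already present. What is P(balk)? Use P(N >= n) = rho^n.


P(N >= 6) = rho^6 = (4/20)^6 = 0.0001

0.0001


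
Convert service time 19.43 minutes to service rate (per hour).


mu = 60 / avg_service_time = 60 / 19.43 = 3.09 per hour

3.09 per hour


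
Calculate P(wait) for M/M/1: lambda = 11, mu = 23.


P(wait) = rho = lambda/mu = 11/23 = 0.4783

0.4783


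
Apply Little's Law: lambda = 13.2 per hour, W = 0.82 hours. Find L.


L = lambda * W = 13.2 * 0.82 = 10.82

10.82


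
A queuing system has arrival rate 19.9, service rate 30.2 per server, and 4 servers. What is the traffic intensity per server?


rho = lambda / (c * mu) = 19.9 / (4 * 30.2) = 0.1647

0.1647


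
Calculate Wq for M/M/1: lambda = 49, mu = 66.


rho = 49/66; Wq = rho/(mu - lambda) = 0.0437 hours

0.0437 hours


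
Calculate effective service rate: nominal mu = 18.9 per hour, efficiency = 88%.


Effective rate = mu * efficiency = 18.9 * 0.88 = 16.63 per hour

16.63 per hour


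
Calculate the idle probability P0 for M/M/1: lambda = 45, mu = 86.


P0 = 1 - rho = 1 - 45/86 = 0.4767

0.4767


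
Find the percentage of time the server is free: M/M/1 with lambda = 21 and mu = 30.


Idle fraction = (1 - rho) * 100 = (1 - 21/30) * 100 = 30.0%

30.0%


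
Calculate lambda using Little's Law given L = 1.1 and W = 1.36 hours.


lambda = L / W = 1.1 / 1.36 = 0.81 per hour

0.81 per hour


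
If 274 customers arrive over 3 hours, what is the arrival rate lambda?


lambda = total arrivals / time = 274 / 3 = 91.33 per hour

91.33 per hour


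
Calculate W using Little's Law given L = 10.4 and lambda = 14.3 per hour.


W = L / lambda = 10.4 / 14.3 = 0.7273 hours

0.7273 hours


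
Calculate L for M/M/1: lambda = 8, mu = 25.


rho = 8/25; L = rho/(1-rho) = 0.47

0.47


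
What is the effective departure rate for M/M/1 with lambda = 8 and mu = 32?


For a stable queue (lambda < mu), throughput = lambda = 8 per hour

8 per hour


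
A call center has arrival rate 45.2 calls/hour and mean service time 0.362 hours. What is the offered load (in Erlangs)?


Offered load a = lambda * E[S] = 45.2 * 0.362 = 16.36 Erlangs

16.36 Erlangs


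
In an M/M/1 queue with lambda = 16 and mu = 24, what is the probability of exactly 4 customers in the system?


rho = 16/24; P(n) = (1-rho)*rho^n = (1-16/24)*(16/24)^4 = 0.0658

0.0658


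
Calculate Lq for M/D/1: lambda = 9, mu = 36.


M/D/1: Lq = rho^2 / (2*(1-rho)) where rho = 9/36; Lq = 0.04

0.04


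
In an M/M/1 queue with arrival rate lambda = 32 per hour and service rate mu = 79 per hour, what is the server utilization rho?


rho = lambda/mu = 32/79 = 0.4051

0.4051


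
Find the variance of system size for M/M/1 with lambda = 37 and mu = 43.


rho = 37/43; Var(N) = rho/(1-rho)^2 = 44.19

44.19


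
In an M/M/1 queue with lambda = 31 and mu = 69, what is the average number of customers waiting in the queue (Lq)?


rho = 31/69; Lq = rho^2/(1-rho) = 0.37

0.37


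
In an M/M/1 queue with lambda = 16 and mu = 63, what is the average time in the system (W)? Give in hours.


W = 1/(mu - lambda) = 1/(63 - 16) = 0.0213 hours

0.0213 hours


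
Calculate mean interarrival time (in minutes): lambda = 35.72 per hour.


Mean interarrival time = 60/lambda = 60/35.72 = 1.68 minutes

1.68 minutes


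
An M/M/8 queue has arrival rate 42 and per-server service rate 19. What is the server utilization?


rho = lambda/(c*mu) = 42/(8*19) = 0.2763

0.2763


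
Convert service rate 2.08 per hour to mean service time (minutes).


Mean service time = 60/mu = 60/2.08 = 28.85 minutes

28.85 minutes


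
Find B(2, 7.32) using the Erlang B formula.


B(N,A) = (A^N/N!) / sum(A^k/k!, k=0..N) with N=2, A=7.32 = 0.763

0.763


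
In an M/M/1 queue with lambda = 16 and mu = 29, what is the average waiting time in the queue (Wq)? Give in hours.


rho = 16/29; Wq = rho/(mu - lambda) = 0.0424 hours

0.0424 hours


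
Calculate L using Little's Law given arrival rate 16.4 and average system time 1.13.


L = lambda * W = 16.4 * 1.13 = 18.53

18.53


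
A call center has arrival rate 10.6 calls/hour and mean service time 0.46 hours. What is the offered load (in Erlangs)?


Offered load a = lambda * E[S] = 10.6 * 0.46 = 4.88 Erlangs

4.88 Erlangs


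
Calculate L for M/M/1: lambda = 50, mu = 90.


rho = 50/90; L = rho/(1-rho) = 1.25

1.25


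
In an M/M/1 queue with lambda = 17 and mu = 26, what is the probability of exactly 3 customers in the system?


rho = 17/26; P(n) = (1-rho)*rho^n = (1-17/26)*(17/26)^3 = 0.0968

0.0968


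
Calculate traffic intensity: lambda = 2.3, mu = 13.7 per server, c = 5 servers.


rho = lambda / (c * mu) = 2.3 / (5 * 13.7) = 0.0336

0.0336


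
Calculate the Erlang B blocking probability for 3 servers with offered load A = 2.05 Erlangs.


B(N,A) = (A^N/N!) / sum(A^k/k!, k=0..N) with N=3, A=2.05 = 0.218

0.218


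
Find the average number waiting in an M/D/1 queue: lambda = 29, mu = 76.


M/D/1: Lq = rho^2 / (2*(1-rho)) where rho = 29/76; Lq = 0.12

0.12


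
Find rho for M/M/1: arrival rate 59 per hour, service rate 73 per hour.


rho = lambda/mu = 59/73 = 0.8082

0.8082


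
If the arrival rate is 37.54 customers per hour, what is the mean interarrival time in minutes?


Mean interarrival time = 60/lambda = 60/37.54 = 1.6 minutes

1.6 minutes


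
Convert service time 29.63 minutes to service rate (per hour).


mu = 60 / avg_service_time = 60 / 29.63 = 2.02 per hour

2.02 per hour


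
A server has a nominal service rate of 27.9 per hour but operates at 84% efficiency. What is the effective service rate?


Effective rate = mu * efficiency = 27.9 * 0.84 = 23.44 per hour

23.44 per hour


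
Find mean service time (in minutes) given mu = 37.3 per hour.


Mean service time = 60/mu = 60/37.3 = 1.61 minutes

1.61 minutes


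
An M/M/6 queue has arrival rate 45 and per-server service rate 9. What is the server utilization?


rho = lambda/(c*mu) = 45/(6*9) = 0.8333

0.8333


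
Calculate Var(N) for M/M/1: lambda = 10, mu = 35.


rho = 10/35; Var(N) = rho/(1-rho)^2 = 0.56

0.56


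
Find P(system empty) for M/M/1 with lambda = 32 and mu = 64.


P0 = 1 - rho = 1 - 32/64 = 0.5

0.5


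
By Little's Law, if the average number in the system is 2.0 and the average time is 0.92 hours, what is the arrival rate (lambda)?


lambda = L / W = 2.0 / 0.92 = 2.17 per hour

2.17 per hour


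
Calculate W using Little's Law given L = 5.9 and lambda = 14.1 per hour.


W = L / lambda = 5.9 / 14.1 = 0.4184 hours

0.4184 hours


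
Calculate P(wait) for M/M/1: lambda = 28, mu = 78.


P(wait) = rho = lambda/mu = 28/78 = 0.359

0.359


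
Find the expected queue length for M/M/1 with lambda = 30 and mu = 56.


rho = 30/56; Lq = rho^2/(1-rho) = 0.62

0.62


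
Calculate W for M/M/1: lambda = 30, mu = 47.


W = 1/(mu - lambda) = 1/(47 - 30) = 0.0588 hours

0.0588 hours


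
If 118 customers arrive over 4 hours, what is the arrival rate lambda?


lambda = total arrivals / time = 118 / 4 = 29.5 per hour

29.5 per hour


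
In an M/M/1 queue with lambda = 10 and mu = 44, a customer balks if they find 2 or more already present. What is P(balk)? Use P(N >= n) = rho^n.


P(N >= 2) = rho^2 = (10/44)^2 = 0.0517

0.0517


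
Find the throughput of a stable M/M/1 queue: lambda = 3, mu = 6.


For a stable queue (lambda < mu), throughput = lambda = 3 per hour

3 per hour


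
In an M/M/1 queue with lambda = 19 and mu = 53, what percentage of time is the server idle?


Idle fraction = (1 - rho) * 100 = (1 - 19/53) * 100 = 64.2%

64.2%


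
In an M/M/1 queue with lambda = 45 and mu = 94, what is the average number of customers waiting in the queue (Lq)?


rho = 45/94; Lq = rho^2/(1-rho) = 0.44

0.44


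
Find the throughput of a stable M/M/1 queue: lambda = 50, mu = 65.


For a stable queue (lambda < mu), throughput = lambda = 50 per hour

50 per hour


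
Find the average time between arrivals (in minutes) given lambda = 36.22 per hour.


Mean interarrival time = 60/lambda = 60/36.22 = 1.66 minutes

1.66 minutes


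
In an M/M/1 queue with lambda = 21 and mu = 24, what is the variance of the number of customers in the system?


rho = 21/24; Var(N) = rho/(1-rho)^2 = 56.0

56.0


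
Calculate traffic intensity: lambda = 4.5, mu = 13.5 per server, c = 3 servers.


rho = lambda / (c * mu) = 4.5 / (3 * 13.5) = 0.1111

0.1111


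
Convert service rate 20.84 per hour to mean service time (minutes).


Mean service time = 60/mu = 60/20.84 = 2.88 minutes

2.88 minutes


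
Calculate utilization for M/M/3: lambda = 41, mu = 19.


rho = lambda/(c*mu) = 41/(3*19) = 0.7193

0.7193


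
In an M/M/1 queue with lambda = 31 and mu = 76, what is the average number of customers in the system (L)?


rho = 31/76; L = rho/(1-rho) = 0.69

0.69


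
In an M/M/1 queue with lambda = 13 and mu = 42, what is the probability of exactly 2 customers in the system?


rho = 13/42; P(n) = (1-rho)*rho^n = (1-13/42)*(13/42)^2 = 0.0662

0.0662


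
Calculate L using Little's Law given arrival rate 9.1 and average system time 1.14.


L = lambda * W = 9.1 * 1.14 = 10.37

10.37


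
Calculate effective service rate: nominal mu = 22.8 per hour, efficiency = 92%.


Effective rate = mu * efficiency = 22.8 * 0.92 = 20.98 per hour

20.98 per hour


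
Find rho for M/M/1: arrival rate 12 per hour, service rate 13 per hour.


rho = lambda/mu = 12/13 = 0.9231

0.9231


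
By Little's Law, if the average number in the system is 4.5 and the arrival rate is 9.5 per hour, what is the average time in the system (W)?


W = L / lambda = 4.5 / 9.5 = 0.4737 hours

0.4737 hours


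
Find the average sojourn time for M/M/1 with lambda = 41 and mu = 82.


W = 1/(mu - lambda) = 1/(82 - 41) = 0.0244 hours

0.0244 hours


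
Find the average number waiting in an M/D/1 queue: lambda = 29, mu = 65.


M/D/1: Lq = rho^2 / (2*(1-rho)) where rho = 29/65; Lq = 0.18

0.18
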